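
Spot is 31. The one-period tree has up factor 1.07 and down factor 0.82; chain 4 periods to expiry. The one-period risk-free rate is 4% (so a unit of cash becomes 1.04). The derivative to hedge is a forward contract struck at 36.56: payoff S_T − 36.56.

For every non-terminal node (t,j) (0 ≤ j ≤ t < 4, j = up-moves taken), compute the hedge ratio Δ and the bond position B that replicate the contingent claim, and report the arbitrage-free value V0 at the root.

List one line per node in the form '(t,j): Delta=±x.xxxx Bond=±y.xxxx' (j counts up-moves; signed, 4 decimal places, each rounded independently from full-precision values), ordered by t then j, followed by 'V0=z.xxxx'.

No-arbitrage ⇒ martingale measure with p* = (R−d)/(u−d) = 0.8800.
Terminal values V(4,·): V(4,0)=-22.5442, V(4,1)=-18.2711, V(4,2)=-12.6952, V(4,3)=-5.4194, V(4,4)=4.0747
  t=3,j=0: stock 17.0924 → up 18.2889 (V=-18.2711), down 14.0158 (V=-22.5442). Price -18.0614; hedge Δ=1.0000, bond B=-35.1538.
  t=3,j=1: stock 22.3035 → up 23.8648 (V=-12.6952), down 18.2889 (V=-18.2711). Price -12.8503; hedge Δ=1.0000, bond B=-35.1538.
  t=3,j=2: stock 29.1034 → up 31.1406 (V=-5.4194), down 23.8648 (V=-12.6952). Price -6.0505; hedge Δ=1.0000, bond B=-35.1538.
  t=3,j=3: stock 37.9763 → up 40.6347 (V=4.0747), down 31.1406 (V=-5.4194). Price 2.8225; hedge Δ=1.0000, bond B=-35.1538.
  t=2,j=0: stock 20.8444 → up 22.3035 (V=-12.8503), down 17.0924 (V=-18.0614). Price -12.9574; hedge Δ=1.0000, bond B=-33.8018.
  t=2,j=1: stock 27.1994 → up 29.1034 (V=-6.0505), down 22.3035 (V=-12.8503). Price -6.6024; hedge Δ=1.0000, bond B=-33.8018.
  t=2,j=2: stock 35.4919 → up 37.9763 (V=2.8225), down 29.1034 (V=-6.0505). Price 1.6901; hedge Δ=1.0000, bond B=-33.8018.
  t=1,j=0: stock 25.4200 → up 27.1994 (V=-6.6024), down 20.8444 (V=-12.9574). Price -7.0817; hedge Δ=1.0000, bond B=-32.5017.
  t=1,j=1: stock 33.1700 → up 35.4919 (V=1.6901), down 27.1994 (V=-6.6024). Price 0.6683; hedge Δ=1.0000, bond B=-32.5017.
  t=0,j=0: stock 31.0000 → up 33.1700 (V=0.6683), down 25.4200 (V=-7.0817). Price -0.2516; hedge Δ=1.0000, bond B=-31.2516.
Root portfolio cost Δ·31+B reproduces V0=-0.2516.

(0,0): Delta=1.0000 Bond=-31.2516
(1,0): Delta=1.0000 Bond=-32.5017
(1,1): Delta=1.0000 Bond=-32.5017
(2,0): Delta=1.0000 Bond=-33.8018
(2,1): Delta=1.0000 Bond=-33.8018
(2,2): Delta=1.0000 Bond=-33.8018
(3,0): Delta=1.0000 Bond=-35.1538
(3,1): Delta=1.0000 Bond=-35.1538
(3,2): Delta=1.0000 Bond=-35.1538
(3,3): Delta=1.0000 Bond=-35.1538
V0=-0.2516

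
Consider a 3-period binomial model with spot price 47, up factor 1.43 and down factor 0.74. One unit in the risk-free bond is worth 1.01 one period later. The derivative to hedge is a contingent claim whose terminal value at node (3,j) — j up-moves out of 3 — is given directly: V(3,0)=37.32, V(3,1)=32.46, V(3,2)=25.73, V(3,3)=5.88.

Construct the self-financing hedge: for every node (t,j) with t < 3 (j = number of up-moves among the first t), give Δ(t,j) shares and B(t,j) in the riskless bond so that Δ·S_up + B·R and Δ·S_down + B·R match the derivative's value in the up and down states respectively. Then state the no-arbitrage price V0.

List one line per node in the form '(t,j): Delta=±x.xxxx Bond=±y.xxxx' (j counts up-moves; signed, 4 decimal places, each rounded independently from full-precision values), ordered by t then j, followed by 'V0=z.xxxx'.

(0,0): Delta=-0.2432 Bond=40.6282
(1,0): Delta=-0.2307 Bond=40.5992
(1,1): Delta=-0.2533 Bond=41.7117
(2,0): Delta=-0.2737 Bond=42.1111
(2,1): Delta=-0.1961 Bond=39.2848
(2,2): Delta=-0.2993 Bond=46.5529
V0=29.1970

No-arbitrage ⇒ martingale measure with p* = (R−d)/(u−d) = 0.3913.
Terminal values V(3,·): V(3,0)=37.3200, V(3,1)=32.4600, V(3,2)=25.7300, V(3,3)=5.8800
(2,0): S=25.7372. Δ = (V_up−V_dn)/(S_up−S_dn) = (32.4600−37.3200)/(36.8042−19.0455) = -0.2737. V = [p*·32.4600 + (1−p*)·37.3200]/1.01 = 35.0676. B = V − Δ·S = 42.1111.
(2,1): S=49.7354. Δ = (V_up−V_dn)/(S_up−S_dn) = (25.7300−32.4600)/(71.1216−36.8042) = -0.1961. V = [p*·25.7300 + (1−p*)·32.4600]/1.01 = 29.5312. B = V − Δ·S = 39.2848.
(2,2): S=96.1103. Δ = (V_up−V_dn)/(S_up−S_dn) = (5.8800−25.7300)/(137.4377−71.1216) = -0.2993. V = [p*·5.8800 + (1−p*)·25.7300]/1.01 = 17.7848. B = V − Δ·S = 46.5529.
(1,0): S=34.7800. Δ = (V_up−V_dn)/(S_up−S_dn) = (29.5312−35.0676)/(49.7354−25.7372) = -0.2307. V = [p*·29.5312 + (1−p*)·35.0676]/1.01 = 32.5754. B = V − Δ·S = 40.5992.
(1,1): S=67.2100. Δ = (V_up−V_dn)/(S_up−S_dn) = (17.7848−29.5312)/(96.1103−49.7354) = -0.2533. V = [p*·17.7848 + (1−p*)·29.5312]/1.01 = 24.6879. B = V − Δ·S = 41.7117.
(0,0): S=47.0000. Δ = (V_up−V_dn)/(S_up−S_dn) = (24.6879−32.5754)/(67.2100−34.7800) = -0.2432. V = [p*·24.6879 + (1−p*)·32.5754]/1.01 = 29.1970. B = V − Δ·S = 40.6282.
Root portfolio cost Δ·47+B reproduces V0=29.1970.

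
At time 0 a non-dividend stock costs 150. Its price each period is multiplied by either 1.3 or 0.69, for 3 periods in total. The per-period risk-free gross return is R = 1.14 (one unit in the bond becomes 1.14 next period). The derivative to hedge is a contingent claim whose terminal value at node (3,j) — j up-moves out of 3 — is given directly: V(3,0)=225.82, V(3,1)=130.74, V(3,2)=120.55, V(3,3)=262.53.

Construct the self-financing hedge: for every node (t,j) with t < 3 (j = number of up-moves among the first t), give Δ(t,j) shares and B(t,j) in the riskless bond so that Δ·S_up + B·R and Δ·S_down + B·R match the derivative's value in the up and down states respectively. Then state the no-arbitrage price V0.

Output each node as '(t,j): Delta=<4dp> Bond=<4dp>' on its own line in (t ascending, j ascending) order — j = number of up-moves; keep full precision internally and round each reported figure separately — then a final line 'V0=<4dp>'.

(0,0): Delta=0.5616 Bond=37.9305
(1,0): Delta=-0.4509 Bond=148.0392
(1,1): Delta=0.7527 Bond=5.9791
(2,0): Delta=-2.1826 Bond=292.4294
(2,1): Delta=-0.1242 Bond=124.7951
(2,2): Delta=0.9182 Bond=-35.1319
V0=122.1707

The replicating-portfolio and risk-neutral prices coincide; use p* = (1.14−0.69)/(1.3−0.69) = 0.7377 for the latter.
Terminal values V(3,·): V(3,0)=225.8200, V(3,1)=130.7400, V(3,2)=120.5500, V(3,3)=262.5300
Node (2,0) S=71.4150: V=(p*·130.7400+(1−p*)·225.8200)/1.14=136.5605; Δ=(130.7400−225.8200)/(92.8395−49.2763)=-2.1826; B=V−Δ·S=292.4294
Node (2,1) S=134.5500: V=(p*·120.5500+(1−p*)·130.7400)/1.14=108.0902; Δ=(120.5500−130.7400)/(174.9150−92.8395)=-0.1242; B=V−Δ·S=124.7951
Node (2,2) S=253.5000: V=(p*·262.5300+(1−p*)·120.5500)/1.14=197.6222; Δ=(262.5300−120.5500)/(329.5500−174.9150)=0.9182; B=V−Δ·S=-35.1319
Node (1,0) S=103.5000: V=(p*·108.0902+(1−p*)·136.5605)/1.14=101.3665; Δ=(108.0902−136.5605)/(134.5500−71.4150)=-0.4509; B=V−Δ·S=148.0392
Node (1,1) S=195.0000: V=(p*·197.6222+(1−p*)·108.0902)/1.14=152.7530; Δ=(197.6222−108.0902)/(253.5000−134.5500)=0.7527; B=V−Δ·S=5.9791
Node (0,0) S=150.0000: V=(p*·152.7530+(1−p*)·101.3665)/1.14=122.1707; Δ=(152.7530−101.3665)/(195.0000−103.5000)=0.5616; B=V−Δ·S=37.9305
Self-financing check: at every node Δ·S+B equals the discounted successor values.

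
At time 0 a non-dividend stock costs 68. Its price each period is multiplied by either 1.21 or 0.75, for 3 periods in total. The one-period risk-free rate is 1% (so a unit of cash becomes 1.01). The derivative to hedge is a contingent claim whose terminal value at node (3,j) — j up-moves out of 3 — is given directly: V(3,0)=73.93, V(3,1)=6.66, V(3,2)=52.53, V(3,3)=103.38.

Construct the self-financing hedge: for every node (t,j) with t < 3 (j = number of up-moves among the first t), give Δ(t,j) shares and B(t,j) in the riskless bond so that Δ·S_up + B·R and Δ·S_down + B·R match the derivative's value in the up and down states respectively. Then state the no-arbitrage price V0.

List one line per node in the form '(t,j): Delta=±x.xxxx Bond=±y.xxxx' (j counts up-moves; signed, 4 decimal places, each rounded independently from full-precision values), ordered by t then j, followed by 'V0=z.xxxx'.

No-arbitrage ⇒ martingale measure with p* = (R−d)/(u−d) = 0.5652.
Terminal values V(3,·): V(3,0)=73.9300, V(3,1)=6.6600, V(3,2)=52.5300, V(3,3)=103.3800
(2,0): S=38.2500. Δ = (V_up−V_dn)/(S_up−S_dn) = (6.6600−73.9300)/(46.2825−28.6875) = -3.8232. V = [p*·6.6600 + (1−p*)·73.9300]/1.01 = 35.5523. B = V − Δ·S = 181.7914.
(2,1): S=61.7100. Δ = (V_up−V_dn)/(S_up−S_dn) = (52.5300−6.6600)/(74.6691−46.2825) = 1.6159. V = [p*·52.5300 + (1−p*)·6.6600]/1.01 = 32.2639. B = V − Δ·S = -67.4535.
(2,2): S=99.5588. Δ = (V_up−V_dn)/(S_up−S_dn) = (103.3800−52.5300)/(120.4661−74.6691) = 1.1103. V = [p*·103.3800 + (1−p*)·52.5300]/1.01 = 80.4666. B = V − Δ·S = -30.0768.
(1,0): S=51.0000. Δ = (V_up−V_dn)/(S_up−S_dn) = (32.2639−35.5523)/(61.7100−38.2500) = -0.1402. V = [p*·32.2639 + (1−p*)·35.5523]/1.01 = 33.3600. B = V − Δ·S = 40.5088.
(1,1): S=82.2800. Δ = (V_up−V_dn)/(S_up−S_dn) = (80.4666−32.2639)/(99.5588−61.7100) = 1.2736. V = [p*·80.4666 + (1−p*)·32.2639]/1.01 = 58.9197. B = V − Δ·S = -45.8689.
(0,0): S=68.0000. Δ = (V_up−V_dn)/(S_up−S_dn) = (58.9197−33.3600)/(82.2800−51.0000) = 0.8171. V = [p*·58.9197 + (1−p*)·33.3600]/1.01 = 47.3335. B = V − Δ·S = -8.2311.
Each (Δ,B) replicates both successor values, so the strategy is self-financing and V0 is arbitrage-free.

(0,0): Delta=0.8171 Bond=-8.2311
(1,0): Delta=-0.1402 Bond=40.5088
(1,1): Delta=1.2736 Bond=-45.8689
(2,0): Delta=-3.8232 Bond=181.7914
(2,1): Delta=1.6159 Bond=-67.4535
(2,2): Delta=1.1103 Bond=-30.0768
V0=47.3335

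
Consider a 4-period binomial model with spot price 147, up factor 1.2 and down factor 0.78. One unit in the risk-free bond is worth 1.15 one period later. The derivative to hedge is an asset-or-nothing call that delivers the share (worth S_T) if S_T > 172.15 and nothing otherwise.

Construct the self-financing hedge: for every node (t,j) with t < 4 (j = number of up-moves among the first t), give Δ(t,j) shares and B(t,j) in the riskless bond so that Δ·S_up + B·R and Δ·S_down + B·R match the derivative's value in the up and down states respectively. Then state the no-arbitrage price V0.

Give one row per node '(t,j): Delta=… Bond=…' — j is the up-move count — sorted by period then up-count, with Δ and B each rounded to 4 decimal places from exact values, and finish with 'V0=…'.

No-arbitrage ⇒ martingale measure with p* = (R−d)/(u−d) = 0.8810.
At expiry t=4: V(4,0)=0.0000, V(4,1)=0.0000, V(4,2)=0.0000, V(4,3)=198.1325, V(4,4)=304.8192
Node (3,0) S=69.7591: V=(p*·0.0000+(1−p*)·0.0000)/1.15=0.0000; Δ=(0.0000−0.0000)/(83.7110−54.4121)=0.0000; B=V−Δ·S=0.0000
Node (3,1) S=107.3218: V=(p*·0.0000+(1−p*)·0.0000)/1.15=0.0000; Δ=(0.0000−0.0000)/(128.7861−83.7110)=0.0000; B=V−Δ·S=0.0000
Node (3,2) S=165.1104: V=(p*·198.1325+(1−p*)·0.0000)/1.15=151.7785; Δ=(198.1325−0.0000)/(198.1325−128.7861)=2.8571; B=V−Δ·S=-319.9655
Node (3,3) S=254.0160: V=(p*·304.8192+(1−p*)·198.1325)/1.15=254.0160; Δ=(304.8192−198.1325)/(304.8192−198.1325)=1.0000; B=V−Δ·S=0.0000
Node (2,0) S=89.4348: V=(p*·0.0000+(1−p*)·0.0000)/1.15=0.0000; Δ=(0.0000−0.0000)/(107.3218−69.7591)=0.0000; B=V−Δ·S=0.0000
Node (2,1) S=137.5920: V=(p*·151.7785+(1−p*)·0.0000)/1.15=116.2692; Δ=(151.7785−0.0000)/(165.1104−107.3218)=2.6264; B=V−Δ·S=-245.1081
Node (2,2) S=211.6800: V=(p*·254.0160+(1−p*)·151.7785)/1.15=210.2999; Δ=(254.0160−151.7785)/(254.0160−165.1104)=1.1500; B=V−Δ·S=-33.1227
Node (1,0) S=114.6600: V=(p*·116.2692+(1−p*)·0.0000)/1.15=89.0675; Δ=(116.2692−0.0000)/(137.5920−89.4348)=2.4144; B=V−Δ·S=-187.7640
Node (1,1) S=176.4000: V=(p*·210.2999+(1−p*)·116.2692)/1.15=173.1354; Δ=(210.2999−116.2692)/(211.6800−137.5920)=1.2692; B=V−Δ·S=-50.7470
Node (0,0) S=147.0000: V=(p*·173.1354+(1−p*)·89.0675)/1.15=141.8499; Δ=(173.1354−89.0675)/(176.4000−114.6600)=1.3616; B=V−Δ·S=-58.3118
The time-0 hedge costs 141.8499, which is the no-arbitrage price.

(0,0): Delta=1.3616 Bond=-58.3118
(1,0): Delta=2.4144 Bond=-187.7640
(1,1): Delta=1.2692 Bond=-50.7470
(2,0): Delta=0.0000 Bond=0.0000
(2,1): Delta=2.6264 Bond=-245.1081
(2,2): Delta=1.1500 Bond=-33.1227
(3,0): Delta=0.0000 Bond=0.0000
(3,1): Delta=0.0000 Bond=0.0000
(3,2): Delta=2.8571 Bond=-319.9655
(3,3): Delta=1.0000 Bond=0.0000
V0=141.8499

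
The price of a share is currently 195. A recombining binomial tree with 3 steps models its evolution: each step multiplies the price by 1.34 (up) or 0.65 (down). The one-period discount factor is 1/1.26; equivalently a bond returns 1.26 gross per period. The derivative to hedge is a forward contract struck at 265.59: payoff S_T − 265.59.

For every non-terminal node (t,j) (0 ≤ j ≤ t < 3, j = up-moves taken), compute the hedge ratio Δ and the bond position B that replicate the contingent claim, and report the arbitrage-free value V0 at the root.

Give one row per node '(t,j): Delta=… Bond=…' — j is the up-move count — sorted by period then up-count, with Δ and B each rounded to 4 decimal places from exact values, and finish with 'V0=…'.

(0,0): Delta=1.0000 Bond=-132.7700
(1,0): Delta=1.0000 Bond=-167.2902
(1,1): Delta=1.0000 Bond=-167.2902
(2,0): Delta=1.0000 Bond=-210.7857
(2,1): Delta=1.0000 Bond=-210.7857
(2,2): Delta=1.0000 Bond=-210.7857
V0=62.2300

The replicating-portfolio and risk-neutral prices coincide; use p* = (1.26−0.65)/(1.34−0.65) = 0.8841 for the latter.
Terminal payoffs: V(3,0)=-212.0381, V(3,1)=-155.1907, V(3,2)=-37.9977, V(3,3)=203.6003
  t=2,j=0: stock 82.3875 → up 110.3993 (V=-155.1907), down 53.5519 (V=-212.0381). Price -128.3982; hedge Δ=1.0000, bond B=-210.7857.
  t=2,j=1: stock 169.8450 → up 227.5923 (V=-37.9977), down 110.3993 (V=-155.1907). Price -40.9407; hedge Δ=1.0000, bond B=-210.7857.
  t=2,j=2: stock 350.1420 → up 469.1903 (V=203.6003), down 227.5923 (V=-37.9977). Price 139.3563; hedge Δ=1.0000, bond B=-210.7857.
  t=1,j=0: stock 126.7500 → up 169.8450 (V=-40.9407), down 82.3875 (V=-128.3982). Price -40.5402; hedge Δ=1.0000, bond B=-167.2902.
  t=1,j=1: stock 261.3000 → up 350.1420 (V=139.3563), down 169.8450 (V=-40.9407). Price 94.0098; hedge Δ=1.0000, bond B=-167.2902.
  t=0,j=0: stock 195.0000 → up 261.3000 (V=94.0098), down 126.7500 (V=-40.5402). Price 62.2300; hedge Δ=1.0000, bond B=-132.7700.
Check: Δ(0,0)·S0 + B(0,0) = 62.2300 = V0.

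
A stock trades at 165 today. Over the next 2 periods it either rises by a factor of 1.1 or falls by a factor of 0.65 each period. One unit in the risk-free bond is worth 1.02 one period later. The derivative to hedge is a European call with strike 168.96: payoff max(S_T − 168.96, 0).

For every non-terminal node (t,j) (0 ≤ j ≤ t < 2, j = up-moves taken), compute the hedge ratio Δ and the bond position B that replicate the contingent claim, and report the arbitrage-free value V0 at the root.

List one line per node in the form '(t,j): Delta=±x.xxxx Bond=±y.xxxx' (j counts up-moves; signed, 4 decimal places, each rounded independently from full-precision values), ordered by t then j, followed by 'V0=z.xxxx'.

Under the risk-neutral measure, an up-move has probability p* = (R−d)/(u−d) = 0.8222 and values discount at R = 1.02.
Terminal values V(2,·): V(2,0)=0.0000, V(2,1)=0.0000, V(2,2)=30.6900
Node (1,0) S=107.2500: V=(p*·0.0000+(1−p*)·0.0000)/1.02=0.0000; Δ=(0.0000−0.0000)/(117.9750−69.7125)=0.0000; B=V−Δ·S=0.0000
Node (1,1) S=181.5000: V=(p*·30.6900+(1−p*)·0.0000)/1.02=24.7392; Δ=(30.6900−0.0000)/(199.6500−117.9750)=0.3758; B=V−Δ·S=-43.4608
Node (0,0) S=165.0000: V=(p*·24.7392+(1−p*)·0.0000)/1.02=19.9423; Δ=(24.7392−0.0000)/(181.5000−107.2500)=0.3332; B=V−Δ·S=-35.0337
Each (Δ,B) replicates both successor values, so the strategy is self-financing and V0 is arbitrage-free.

(0,0): Delta=0.3332 Bond=-35.0337
(1,0): Delta=0.0000 Bond=0.0000
(1,1): Delta=0.3758 Bond=-43.4608
V0=19.9423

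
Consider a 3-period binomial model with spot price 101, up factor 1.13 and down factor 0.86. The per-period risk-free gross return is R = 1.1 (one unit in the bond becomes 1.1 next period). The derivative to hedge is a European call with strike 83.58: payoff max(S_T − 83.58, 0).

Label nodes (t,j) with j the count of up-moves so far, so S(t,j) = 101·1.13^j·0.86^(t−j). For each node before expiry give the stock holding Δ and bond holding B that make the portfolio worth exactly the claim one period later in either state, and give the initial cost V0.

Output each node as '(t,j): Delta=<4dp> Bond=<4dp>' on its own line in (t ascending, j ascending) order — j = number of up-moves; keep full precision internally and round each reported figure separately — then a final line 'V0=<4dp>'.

The replicating-portfolio and risk-neutral prices coincide; use p* = (1.1−0.86)/(1.13−0.86) = 0.8889 for the latter.
At expiry t=3: V(3,0)=0.0000, V(3,1)=0.8305, V(3,2)=27.3315, V(3,3)=62.1526
Node (2,0) S=74.6996: V=(p*·0.8305+(1−p*)·0.0000)/1.1=0.6711; Δ=(0.8305−0.0000)/(84.4105−64.2417)=0.0412; B=V−Δ·S=-2.4050
Node (2,1) S=98.1518: V=(p*·27.3315+(1−p*)·0.8305)/1.1=22.1700; Δ=(27.3315−0.8305)/(110.9115−84.4105)=1.0000; B=V−Δ·S=-75.9818
Node (2,2) S=128.9669: V=(p*·62.1526+(1−p*)·27.3315)/1.1=52.9851; Δ=(62.1526−27.3315)/(145.7326−110.9115)=1.0000; B=V−Δ·S=-75.9818
Node (1,0) S=86.8600: V=(p*·22.1700+(1−p*)·0.6711)/1.1=17.9829; Δ=(22.1700−0.6711)/(98.1518−74.6996)=0.9167; B=V−Δ·S=-61.6424
Node (1,1) S=114.1300: V=(p*·52.9851+(1−p*)·22.1700)/1.1=45.0556; Δ=(52.9851−22.1700)/(128.9669−98.1518)=1.0000; B=V−Δ·S=-69.0744
Node (0,0) S=101.0000: V=(p*·45.0556+(1−p*)·17.9829)/1.1=38.2250; Δ=(45.0556−17.9829)/(114.1300−86.8600)=0.9928; B=V−Δ·S=-62.0442
Root portfolio cost Δ·101+B reproduces V0=38.2250.

(0,0): Delta=0.9928 Bond=-62.0442
(1,0): Delta=0.9167 Bond=-61.6424
(1,1): Delta=1.0000 Bond=-69.0744
(2,0): Delta=0.0412 Bond=-2.4050
(2,1): Delta=1.0000 Bond=-75.9818
(2,2): Delta=1.0000 Bond=-75.9818
V0=38.2250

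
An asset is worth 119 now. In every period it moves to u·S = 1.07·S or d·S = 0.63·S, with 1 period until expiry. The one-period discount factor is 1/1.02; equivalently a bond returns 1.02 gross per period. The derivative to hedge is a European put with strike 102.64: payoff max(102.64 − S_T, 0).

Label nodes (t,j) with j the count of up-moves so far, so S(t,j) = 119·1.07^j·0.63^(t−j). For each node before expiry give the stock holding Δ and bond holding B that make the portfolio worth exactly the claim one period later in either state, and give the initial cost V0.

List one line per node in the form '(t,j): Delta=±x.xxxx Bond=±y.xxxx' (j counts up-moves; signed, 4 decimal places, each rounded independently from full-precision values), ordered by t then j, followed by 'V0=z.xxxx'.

No-arbitrage ⇒ martingale measure with p* = (R−d)/(u−d) = 0.8864.
Terminal payoffs: V(1,0)=27.6700, V(1,1)=0.0000
Node (0,0) S=119.0000: V=(p*·0.0000+(1−p*)·27.6700)/1.02=3.0827; Δ=(0.0000−27.6700)/(127.3300−74.9700)=-0.5285; B=V−Δ·S=65.9690
Self-financing check: at every node Δ·S+B equals the discounted successor values.

(0,0): Delta=-0.5285 Bond=65.9690
V0=3.0827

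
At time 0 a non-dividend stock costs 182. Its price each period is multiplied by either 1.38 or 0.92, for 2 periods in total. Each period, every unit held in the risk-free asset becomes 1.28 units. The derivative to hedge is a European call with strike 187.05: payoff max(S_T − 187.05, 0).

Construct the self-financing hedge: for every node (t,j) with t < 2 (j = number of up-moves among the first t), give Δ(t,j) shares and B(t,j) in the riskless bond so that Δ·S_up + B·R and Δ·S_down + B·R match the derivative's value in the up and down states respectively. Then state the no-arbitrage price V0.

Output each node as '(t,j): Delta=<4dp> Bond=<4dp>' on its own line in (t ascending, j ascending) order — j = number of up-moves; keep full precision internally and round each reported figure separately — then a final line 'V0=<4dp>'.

(0,0): Delta=0.9330 Bond=-101.0284
(1,0): Delta=0.5715 Bond=-68.7769
(1,1): Delta=1.0000 Bond=-146.1328
V0=68.7858

Since d<R<u, set p* = (R−d)/(u−d) = 0.7826; price each node as the discounted p*-expectation of its children.
Terminal values V(2,·): V(2,0)=0.0000, V(2,1)=44.0172, V(2,2)=159.5508
  t=1,j=0: stock 167.4400 → up 231.0672 (V=44.0172), down 154.0448 (V=0.0000). Price 26.9127; hedge Δ=0.5715, bond B=-68.7769.
  t=1,j=1: stock 251.1600 → up 346.6008 (V=159.5508), down 231.0672 (V=44.0172). Price 105.0272; hedge Δ=1.0000, bond B=-146.1328.
  t=0,j=0: stock 182.0000 → up 251.1600 (V=105.0272), down 167.4400 (V=26.9127). Price 68.7858; hedge Δ=0.9330, bond B=-101.0284.
Check: Δ(0,0)·S0 + B(0,0) = 68.7858 = V0.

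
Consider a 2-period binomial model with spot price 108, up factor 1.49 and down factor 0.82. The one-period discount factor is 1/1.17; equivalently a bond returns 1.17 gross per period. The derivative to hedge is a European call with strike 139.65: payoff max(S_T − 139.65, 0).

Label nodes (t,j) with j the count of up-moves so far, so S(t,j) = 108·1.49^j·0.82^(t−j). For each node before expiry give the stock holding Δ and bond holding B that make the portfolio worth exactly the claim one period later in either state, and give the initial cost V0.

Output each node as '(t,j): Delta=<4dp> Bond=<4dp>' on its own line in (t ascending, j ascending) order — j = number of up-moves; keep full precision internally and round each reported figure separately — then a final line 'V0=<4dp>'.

(0,0): Delta=0.6178 Bond=-46.7611
(1,0): Delta=0.0000 Bond=0.0000
(1,1): Delta=0.9286 Bond=-104.7315
V0=19.9590

No-arbitrage ⇒ martingale measure with p* = (R−d)/(u−d) = 0.5224.
Terminal payoffs: V(2,0)=0.0000, V(2,1)=0.0000, V(2,2)=100.1208
  t=1,j=0: stock 88.5600 → up 131.9544 (V=0.0000), down 72.6192 (V=0.0000). Price 0.0000; hedge Δ=0.0000, bond B=0.0000.
  t=1,j=1: stock 160.9200 → up 239.7708 (V=100.1208), down 131.9544 (V=0.0000). Price 44.7025; hedge Δ=0.9286, bond B=-104.7315.
  t=0,j=0: stock 108.0000 → up 160.9200 (V=44.7025), down 88.5600 (V=0.0000). Price 19.9590; hedge Δ=0.6178, bond B=-46.7611.
The time-0 hedge costs 19.9590, which is the no-arbitrage price.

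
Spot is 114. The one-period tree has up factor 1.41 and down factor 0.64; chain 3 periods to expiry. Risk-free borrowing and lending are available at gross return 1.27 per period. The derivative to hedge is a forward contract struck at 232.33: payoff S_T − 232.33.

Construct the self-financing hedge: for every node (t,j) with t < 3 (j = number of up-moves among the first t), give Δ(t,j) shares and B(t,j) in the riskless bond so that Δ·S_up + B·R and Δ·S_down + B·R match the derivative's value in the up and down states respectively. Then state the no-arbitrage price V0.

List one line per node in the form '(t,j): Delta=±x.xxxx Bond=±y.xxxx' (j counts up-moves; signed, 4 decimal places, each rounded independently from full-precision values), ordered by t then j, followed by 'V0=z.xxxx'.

(0,0): Delta=1.0000 Bond=-113.4212
(1,0): Delta=1.0000 Bond=-144.0449
(1,1): Delta=1.0000 Bond=-144.0449
(2,0): Delta=1.0000 Bond=-182.9370
(2,1): Delta=1.0000 Bond=-182.9370
(2,2): Delta=1.0000 Bond=-182.9370
V0=0.5788

Since d<R<u, set p* = (R−d)/(u−d) = 0.8182; price each node as the discounted p*-expectation of its children.
Terminal payoffs: V(3,0)=-202.4456, V(3,1)=-166.4909, V(3,2)=-87.2782, V(3,3)=87.2372
Node (2,0) S=46.6944: V=(p*·-166.4909+(1−p*)·-202.4456)/1.27=-136.2426; Δ=(-166.4909−-202.4456)/(65.8391−29.8844)=1.0000; B=V−Δ·S=-182.9370
Node (2,1) S=102.8736: V=(p*·-87.2782+(1−p*)·-166.4909)/1.27=-80.0634; Δ=(-87.2782−-166.4909)/(145.0518−65.8391)=1.0000; B=V−Δ·S=-182.9370
Node (2,2) S=226.6434: V=(p*·87.2372+(1−p*)·-87.2782)/1.27=43.7064; Δ=(87.2372−-87.2782)/(319.5672−145.0518)=1.0000; B=V−Δ·S=-182.9370
Node (1,0) S=72.9600: V=(p*·-80.0634+(1−p*)·-136.2426)/1.27=-71.0849; Δ=(-80.0634−-136.2426)/(102.8736−46.6944)=1.0000; B=V−Δ·S=-144.0449
Node (1,1) S=160.7400: V=(p*·43.7064+(1−p*)·-80.0634)/1.27=16.6951; Δ=(43.7064−-80.0634)/(226.6434−102.8736)=1.0000; B=V−Δ·S=-144.0449
Node (0,0) S=114.0000: V=(p*·16.6951+(1−p*)·-71.0849)/1.27=0.5788; Δ=(16.6951−-71.0849)/(160.7400−72.9600)=1.0000; B=V−Δ·S=-113.4212
Self-financing check: at every node Δ·S+B equals the discounted successor values.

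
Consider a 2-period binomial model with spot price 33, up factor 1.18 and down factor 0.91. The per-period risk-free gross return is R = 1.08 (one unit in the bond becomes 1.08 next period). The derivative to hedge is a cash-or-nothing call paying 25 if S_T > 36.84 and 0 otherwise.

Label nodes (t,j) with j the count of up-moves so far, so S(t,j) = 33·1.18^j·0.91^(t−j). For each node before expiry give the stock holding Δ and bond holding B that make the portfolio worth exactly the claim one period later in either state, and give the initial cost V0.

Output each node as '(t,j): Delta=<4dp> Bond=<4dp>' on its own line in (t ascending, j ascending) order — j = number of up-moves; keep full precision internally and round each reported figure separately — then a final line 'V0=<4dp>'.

The replicating-portfolio and risk-neutral prices coincide; use p* = (1.08−0.91)/(1.18−0.91) = 0.6296 for the latter.
Payoff layer (t=2): V(2,0)=0.0000, V(2,1)=0.0000, V(2,2)=25.0000
(1,0): S=30.0300. Δ = (V_up−V_dn)/(S_up−S_dn) = (0.0000−0.0000)/(35.4354−27.3273) = 0.0000. V = [p*·0.0000 + (1−p*)·0.0000]/1.08 = 0.0000. B = V − Δ·S = 0.0000.
(1,1): S=38.9400. Δ = (V_up−V_dn)/(S_up−S_dn) = (25.0000−0.0000)/(45.9492−35.4354) = 2.3778. V = [p*·25.0000 + (1−p*)·0.0000]/1.08 = 14.5748. B = V − Δ·S = -78.0178.
(0,0): S=33.0000. Δ = (V_up−V_dn)/(S_up−S_dn) = (14.5748−0.0000)/(38.9400−30.0300) = 1.6358. V = [p*·14.5748 + (1−p*)·0.0000]/1.08 = 8.4969. B = V − Δ·S = -45.4836.
Each (Δ,B) replicates both successor values, so the strategy is self-financing and V0 is arbitrage-free.

(0,0): Delta=1.6358 Bond=-45.4836
(1,0): Delta=0.0000 Bond=0.0000
(1,1): Delta=2.3778 Bond=-78.0178
V0=8.4969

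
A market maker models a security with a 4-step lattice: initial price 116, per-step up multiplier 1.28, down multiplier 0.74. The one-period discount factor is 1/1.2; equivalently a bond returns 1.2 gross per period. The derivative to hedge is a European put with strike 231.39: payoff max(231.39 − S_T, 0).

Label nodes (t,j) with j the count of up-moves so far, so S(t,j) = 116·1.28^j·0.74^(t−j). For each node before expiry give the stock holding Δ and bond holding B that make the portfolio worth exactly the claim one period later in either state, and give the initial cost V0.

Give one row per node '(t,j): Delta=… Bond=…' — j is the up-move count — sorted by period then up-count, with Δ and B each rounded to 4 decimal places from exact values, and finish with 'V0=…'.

(0,0): Delta=-0.5432 Bond=78.9095
(1,0): Delta=-1.0000 Bond=133.9063
(1,1): Delta=-0.4972 Bond=87.8715
(2,0): Delta=-1.0000 Bond=160.6875
(2,1): Delta=-1.0000 Bond=160.6875
(2,2): Delta=-0.4467 Bond=95.8385
(3,0): Delta=-1.0000 Bond=192.8250
(3,1): Delta=-1.0000 Bond=192.8250
(3,2): Delta=-1.0000 Bond=192.8250
(3,3): Delta=-0.3910 Bond=101.4725
V0=15.9025

Under the risk-neutral measure, an up-move has probability p* = (R−d)/(u−d) = 0.8519 and values discount at R = 1.2.
Terminal values V(4,·): V(4,0)=196.6056, V(4,1)=171.2223, V(4,2)=127.3162, V(4,3)=51.3705, V(4,4)=0.0000
  t=3,j=0: stock 47.0060 → up 60.1677 (V=171.2223), down 34.7844 (V=196.6056). Price 145.8190; hedge Δ=-1.0000, bond B=192.8250.
  t=3,j=1: stock 81.3076 → up 104.0738 (V=127.3162), down 60.1677 (V=171.2223). Price 111.5174; hedge Δ=-1.0000, bond B=192.8250.
  t=3,j=2: stock 140.6403 → up 180.0195 (V=51.3705), down 104.0738 (V=127.3162). Price 52.1847; hedge Δ=-1.0000, bond B=192.8250.
  t=3,j=3: stock 243.2696 → up 311.3851 (V=0.0000), down 180.0195 (V=51.3705). Price 6.3420; hedge Δ=-0.3910, bond B=101.4725.
  t=2,j=0: stock 63.5216 → up 81.3076 (V=111.5174), down 47.0060 (V=145.8190). Price 97.1659; hedge Δ=-1.0000, bond B=160.6875.
  t=2,j=1: stock 109.8752 → up 140.6403 (V=52.1847), down 81.3076 (V=111.5174). Price 50.8123; hedge Δ=-1.0000, bond B=160.6875.
  t=2,j=2: stock 190.0544 → up 243.2696 (V=6.3420), down 140.6403 (V=52.1847). Price 10.9446; hedge Δ=-0.4467, bond B=95.8385.
  t=1,j=0: stock 85.8400 → up 109.8752 (V=50.8123), down 63.5216 (V=97.1659). Price 48.0663; hedge Δ=-1.0000, bond B=133.9062.
  t=1,j=1: stock 148.4800 → up 190.0544 (V=10.9446), down 109.8752 (V=50.8123). Price 14.0425; hedge Δ=-0.4972, bond B=87.8715.
  t=0,j=0: stock 116.0000 → up 148.4800 (V=14.0425), down 85.8400 (V=48.0663). Price 15.9025; hedge Δ=-0.5432, bond B=78.9095.
Root portfolio cost Δ·116+B reproduces V0=15.9025.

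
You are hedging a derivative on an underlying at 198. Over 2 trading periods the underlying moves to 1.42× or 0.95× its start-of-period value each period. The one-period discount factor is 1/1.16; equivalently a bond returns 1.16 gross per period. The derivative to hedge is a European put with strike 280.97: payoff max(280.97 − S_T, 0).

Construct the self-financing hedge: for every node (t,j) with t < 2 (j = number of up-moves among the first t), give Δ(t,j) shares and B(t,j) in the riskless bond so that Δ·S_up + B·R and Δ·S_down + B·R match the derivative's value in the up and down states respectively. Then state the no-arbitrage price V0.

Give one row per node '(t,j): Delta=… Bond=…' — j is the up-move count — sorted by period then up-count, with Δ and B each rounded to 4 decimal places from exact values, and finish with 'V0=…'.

(0,0): Delta=-0.5104 Bond=129.4226
(1,0): Delta=-1.0000 Bond=242.2155
(1,1): Delta=-0.1049 Bond=36.1199
V0=28.3545

Under the risk-neutral measure, an up-move has probability p* = (R−d)/(u−d) = 0.4468 and values discount at R = 1.16.
Terminal values V(2,·): V(2,0)=102.2750, V(2,1)=13.8680, V(2,2)=0.0000
  t=1,j=0: stock 188.1000 → up 267.1020 (V=13.8680), down 178.6950 (V=102.2750). Price 54.1155; hedge Δ=-1.0000, bond B=242.2155.
  t=1,j=1: stock 281.1600 → up 399.2472 (V=0.0000), down 267.1020 (V=13.8680). Price 6.6135; hedge Δ=-0.1049, bond B=36.1199.
  t=0,j=0: stock 198.0000 → up 281.1600 (V=6.6135), down 188.1000 (V=54.1155). Price 28.3545; hedge Δ=-0.5104, bond B=129.4226.
Self-financing check: at every node Δ·S+B equals the discounted successor values.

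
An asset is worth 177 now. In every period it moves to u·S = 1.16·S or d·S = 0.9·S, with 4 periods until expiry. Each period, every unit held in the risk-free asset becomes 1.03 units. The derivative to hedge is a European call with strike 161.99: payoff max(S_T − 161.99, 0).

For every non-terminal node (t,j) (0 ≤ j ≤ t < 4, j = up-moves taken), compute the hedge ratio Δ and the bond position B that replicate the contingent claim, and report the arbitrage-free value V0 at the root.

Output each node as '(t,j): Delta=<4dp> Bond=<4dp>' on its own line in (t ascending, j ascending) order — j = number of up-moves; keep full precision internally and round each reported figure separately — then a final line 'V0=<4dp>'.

(0,0): Delta=0.8248 Bond=-107.6338
(1,0): Delta=0.6690 Bond=-86.0488
(1,1): Delta=0.9457 Bond=-135.6768
(2,0): Delta=0.4028 Bond=-50.4575
(2,1): Delta=0.8756 Bond=-126.8031
(2,2): Delta=1.0000 Bond=-152.6911
(3,0): Delta=0.0000 Bond=0.0000
(3,1): Delta=0.7153 Bond=-103.9425
(3,2): Delta=1.0000 Bond=-157.2718
(3,3): Delta=1.0000 Bond=-157.2718
V0=38.3553

The replicating-portfolio and risk-neutral prices coincide; use p* = (1.03−0.9)/(1.16−0.9) = 0.5000 for the latter.
At expiry t=4: V(4,0)=0.0000, V(4,1)=0.0000, V(4,2)=30.9287, V(4,3)=86.6607, V(4,4)=158.4932
(3,0): S=129.0330. Δ = (V_up−V_dn)/(S_up−S_dn) = (0.0000−0.0000)/(149.6783−116.1297) = 0.0000. V = [p*·0.0000 + (1−p*)·0.0000]/1.03 = 0.0000. B = V − Δ·S = 0.0000.
(3,1): S=166.3092. Δ = (V_up−V_dn)/(S_up−S_dn) = (30.9287−0.0000)/(192.9187−149.6783) = 0.7153. V = [p*·30.9287 + (1−p*)·0.0000]/1.03 = 15.0139. B = V − Δ·S = -103.9425.
(3,2): S=214.3541. Δ = (V_up−V_dn)/(S_up−S_dn) = (86.6607−30.9287)/(248.6507−192.9187) = 1.0000. V = [p*·86.6607 + (1−p*)·30.9287]/1.03 = 57.0822. B = V − Δ·S = -157.2718.
(3,3): S=276.2786. Δ = (V_up−V_dn)/(S_up−S_dn) = (158.4932−86.6607)/(320.4832−248.6507) = 1.0000. V = [p*·158.4932 + (1−p*)·86.6607]/1.03 = 119.0067. B = V − Δ·S = -157.2718.
(2,0): S=143.3700. Δ = (V_up−V_dn)/(S_up−S_dn) = (15.0139−0.0000)/(166.3092−129.0330) = 0.4028. V = [p*·15.0139 + (1−p*)·0.0000]/1.03 = 7.2883. B = V − Δ·S = -50.4575.
(2,1): S=184.7880. Δ = (V_up−V_dn)/(S_up−S_dn) = (57.0822−15.0139)/(214.3541−166.3092) = 0.8756. V = [p*·57.0822 + (1−p*)·15.0139]/1.03 = 34.9981. B = V − Δ·S = -126.8031.
(2,2): S=238.1712. Δ = (V_up−V_dn)/(S_up−S_dn) = (119.0067−57.0822)/(276.2786−214.3541) = 1.0000. V = [p*·119.0067 + (1−p*)·57.0822]/1.03 = 85.4801. B = V − Δ·S = -152.6911.
(1,0): S=159.3000. Δ = (V_up−V_dn)/(S_up−S_dn) = (34.9981−7.2883)/(184.7880−143.3700) = 0.6690. V = [p*·34.9981 + (1−p*)·7.2883]/1.03 = 20.5274. B = V − Δ·S = -86.0488.
(1,1): S=205.3200. Δ = (V_up−V_dn)/(S_up−S_dn) = (85.4801−34.9981)/(238.1712−184.7880) = 0.9457. V = [p*·85.4801 + (1−p*)·34.9981]/1.03 = 58.4846. B = V − Δ·S = -135.6768.
(0,0): S=177.0000. Δ = (V_up−V_dn)/(S_up−S_dn) = (58.4846−20.5274)/(205.3200−159.3000) = 0.8248. V = [p*·58.4846 + (1−p*)·20.5274]/1.03 = 38.3553. B = V − Δ·S = -107.6338.
Root portfolio cost Δ·177+B reproduces V0=38.3553.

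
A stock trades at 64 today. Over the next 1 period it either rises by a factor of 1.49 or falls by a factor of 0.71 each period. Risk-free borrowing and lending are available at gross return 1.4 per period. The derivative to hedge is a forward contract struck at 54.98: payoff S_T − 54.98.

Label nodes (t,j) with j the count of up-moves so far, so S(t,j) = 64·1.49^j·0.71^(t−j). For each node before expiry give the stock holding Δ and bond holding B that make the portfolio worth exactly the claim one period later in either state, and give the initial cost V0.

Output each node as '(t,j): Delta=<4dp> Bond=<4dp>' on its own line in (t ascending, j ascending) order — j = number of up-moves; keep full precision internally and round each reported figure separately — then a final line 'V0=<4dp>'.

Risk-neutral probability p* = (R−d)/(u−d) = (1.4−0.71)/(1.49−0.71) = 0.8846.
Payoff layer (t=1): V(1,0)=-9.5400, V(1,1)=40.3800
Node (0,0) S=64.0000: V=(p*·40.3800+(1−p*)·-9.5400)/1.4=24.7286; Δ=(40.3800−-9.5400)/(95.3600−45.4400)=1.0000; B=V−Δ·S=-39.2714
Each (Δ,B) replicates both successor values, so the strategy is self-financing and V0 is arbitrage-free.

(0,0): Delta=1.0000 Bond=-39.2714
V0=24.7286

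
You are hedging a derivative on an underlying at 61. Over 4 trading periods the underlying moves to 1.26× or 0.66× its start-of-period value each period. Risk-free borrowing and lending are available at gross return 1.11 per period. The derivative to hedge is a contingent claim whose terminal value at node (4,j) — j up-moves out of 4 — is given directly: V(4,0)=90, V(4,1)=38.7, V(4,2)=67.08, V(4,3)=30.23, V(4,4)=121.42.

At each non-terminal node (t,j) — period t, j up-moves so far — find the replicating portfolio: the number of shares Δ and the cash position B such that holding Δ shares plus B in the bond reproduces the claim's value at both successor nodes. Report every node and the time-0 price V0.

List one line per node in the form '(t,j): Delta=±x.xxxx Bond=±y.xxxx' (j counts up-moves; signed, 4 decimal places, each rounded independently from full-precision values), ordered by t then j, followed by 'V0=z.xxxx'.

(0,0): Delta=0.5217 Bond=12.6316
(1,0): Delta=-0.4466 Bond=53.0048
(1,1): Delta=0.6908 Bond=1.0265
(2,0): Delta=0.4781 Bond=34.2659
(2,1): Delta=-0.6080 Bond=67.0252
(2,2): Delta=0.9176 Bond=-20.8226
(3,0): Delta=-4.8753 Bond=131.9189
(3,1): Delta=1.4128 Bond=6.7405
(3,2): Delta=-0.9609 Bond=96.9505
(3,3): Delta=1.2455 Bond=-63.1342
V0=44.4555

Under the risk-neutral measure, an up-move has probability p* = (R−d)/(u−d) = 0.7500 and values discount at R = 1.11.
Terminal values V(4,·): V(4,0)=90.0000, V(4,1)=38.7000, V(4,2)=67.0800, V(4,3)=30.2300, V(4,4)=121.4200
(3,0): S=17.5373. Δ = (V_up−V_dn)/(S_up−S_dn) = (38.7000−90.0000)/(22.0969−11.5746) = -4.8753. V = [p*·38.7000 + (1−p*)·90.0000]/1.11 = 46.4189. B = V − Δ·S = 131.9189.
(3,1): S=33.4802. Δ = (V_up−V_dn)/(S_up−S_dn) = (67.0800−38.7000)/(42.1851−22.0969) = 1.4128. V = [p*·67.0800 + (1−p*)·38.7000]/1.11 = 54.0405. B = V − Δ·S = 6.7405.
(3,2): S=63.9168. Δ = (V_up−V_dn)/(S_up−S_dn) = (30.2300−67.0800)/(80.5351−42.1851) = -0.9609. V = [p*·30.2300 + (1−p*)·67.0800]/1.11 = 35.5338. B = V − Δ·S = 96.9505.
(3,3): S=122.0229. Δ = (V_up−V_dn)/(S_up−S_dn) = (121.4200−30.2300)/(153.7489−80.5351) = 1.2455. V = [p*·121.4200 + (1−p*)·30.2300]/1.11 = 88.8491. B = V − Δ·S = -63.1342.
(2,0): S=26.5716. Δ = (V_up−V_dn)/(S_up−S_dn) = (54.0405−46.4189)/(33.4802−17.5373) = 0.4781. V = [p*·54.0405 + (1−p*)·46.4189]/1.11 = 46.9686. B = V − Δ·S = 34.2659.
(2,1): S=50.7276. Δ = (V_up−V_dn)/(S_up−S_dn) = (35.5338−54.0405)/(63.9168−33.4802) = -0.6080. V = [p*·35.5338 + (1−p*)·54.0405]/1.11 = 36.1806. B = V − Δ·S = 67.0252.
(2,2): S=96.8436. Δ = (V_up−V_dn)/(S_up−S_dn) = (88.8491−35.5338)/(122.0229−63.9168) = 0.9176. V = [p*·88.8491 + (1−p*)·35.5338]/1.11 = 68.0363. B = V − Δ·S = -20.8226.
(1,0): S=40.2600. Δ = (V_up−V_dn)/(S_up−S_dn) = (36.1806−46.9686)/(50.7276−26.5716) = -0.4466. V = [p*·36.1806 + (1−p*)·46.9686]/1.11 = 35.0249. B = V − Δ·S = 53.0048.
(1,1): S=76.8600. Δ = (V_up−V_dn)/(S_up−S_dn) = (68.0363−36.1806)/(96.8436−50.7276) = 0.6908. V = [p*·68.0363 + (1−p*)·36.1806]/1.11 = 54.1192. B = V − Δ·S = 1.0265.
(0,0): S=61.0000. Δ = (V_up−V_dn)/(S_up−S_dn) = (54.1192−35.0249)/(76.8600−40.2600) = 0.5217. V = [p*·54.1192 + (1−p*)·35.0249]/1.11 = 44.4555. B = V − Δ·S = 12.6316.
Check: Δ(0,0)·S0 + B(0,0) = 44.4555 = V0.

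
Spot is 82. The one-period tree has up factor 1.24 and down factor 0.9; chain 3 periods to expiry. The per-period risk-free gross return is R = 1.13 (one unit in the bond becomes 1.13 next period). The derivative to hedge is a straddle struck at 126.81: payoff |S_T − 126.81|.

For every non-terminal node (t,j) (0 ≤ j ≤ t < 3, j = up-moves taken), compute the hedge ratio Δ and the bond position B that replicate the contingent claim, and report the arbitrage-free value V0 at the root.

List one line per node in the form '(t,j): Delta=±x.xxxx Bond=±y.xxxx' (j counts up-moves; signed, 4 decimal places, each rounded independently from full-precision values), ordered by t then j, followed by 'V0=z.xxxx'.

Risk-neutral probability p* = (R−d)/(u−d) = (1.13−0.9)/(1.24−0.9) = 0.6765.
At expiry t=3: V(3,0)=67.0320, V(3,1)=44.4492, V(3,2)=13.3351, V(3,3)=29.5332
(2,0): S=66.4200. Δ = (V_up−V_dn)/(S_up−S_dn) = (44.4492−67.0320)/(82.3608−59.7780) = -1.0000. V = [p*·44.4492 + (1−p*)·67.0320]/1.13 = 45.8012. B = V − Δ·S = 112.2212.
(2,1): S=91.5120. Δ = (V_up−V_dn)/(S_up−S_dn) = (13.3351−44.4492)/(113.4749−82.3608) = -1.0000. V = [p*·13.3351 + (1−p*)·44.4492]/1.13 = 20.7092. B = V − Δ·S = 112.2212.
(2,2): S=126.0832. Δ = (V_up−V_dn)/(S_up−S_dn) = (29.5332−13.3351)/(156.3432−113.4749) = 0.3779. V = [p*·29.5332 + (1−p*)·13.3351]/1.13 = 21.4979. B = V − Δ·S = -26.1434.
(1,0): S=73.8000. Δ = (V_up−V_dn)/(S_up−S_dn) = (20.7092−45.8012)/(91.5120−66.4200) = -1.0000. V = [p*·20.7092 + (1−p*)·45.8012]/1.13 = 25.5108. B = V − Δ·S = 99.3108.
(1,1): S=101.6800. Δ = (V_up−V_dn)/(S_up−S_dn) = (21.4979−20.7092)/(126.0832−91.5120) = 0.0228. V = [p*·21.4979 + (1−p*)·20.7092]/1.13 = 18.7989. B = V − Δ·S = 16.4793.
(0,0): S=82.0000. Δ = (V_up−V_dn)/(S_up−S_dn) = (18.7989−25.5108)/(101.6800−73.8000) = -0.2407. V = [p*·18.7989 + (1−p*)·25.5108]/1.13 = 18.5579. B = V − Δ·S = 38.2989.
Check: Δ(0,0)·S0 + B(0,0) = 18.5579 = V0.

(0,0): Delta=-0.2407 Bond=38.2989
(1,0): Delta=-1.0000 Bond=99.3108
(1,1): Delta=0.0228 Bond=16.4793
(2,0): Delta=-1.0000 Bond=112.2212
(2,1): Delta=-1.0000 Bond=112.2212
(2,2): Delta=0.3779 Bond=-26.1434
V0=18.5579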